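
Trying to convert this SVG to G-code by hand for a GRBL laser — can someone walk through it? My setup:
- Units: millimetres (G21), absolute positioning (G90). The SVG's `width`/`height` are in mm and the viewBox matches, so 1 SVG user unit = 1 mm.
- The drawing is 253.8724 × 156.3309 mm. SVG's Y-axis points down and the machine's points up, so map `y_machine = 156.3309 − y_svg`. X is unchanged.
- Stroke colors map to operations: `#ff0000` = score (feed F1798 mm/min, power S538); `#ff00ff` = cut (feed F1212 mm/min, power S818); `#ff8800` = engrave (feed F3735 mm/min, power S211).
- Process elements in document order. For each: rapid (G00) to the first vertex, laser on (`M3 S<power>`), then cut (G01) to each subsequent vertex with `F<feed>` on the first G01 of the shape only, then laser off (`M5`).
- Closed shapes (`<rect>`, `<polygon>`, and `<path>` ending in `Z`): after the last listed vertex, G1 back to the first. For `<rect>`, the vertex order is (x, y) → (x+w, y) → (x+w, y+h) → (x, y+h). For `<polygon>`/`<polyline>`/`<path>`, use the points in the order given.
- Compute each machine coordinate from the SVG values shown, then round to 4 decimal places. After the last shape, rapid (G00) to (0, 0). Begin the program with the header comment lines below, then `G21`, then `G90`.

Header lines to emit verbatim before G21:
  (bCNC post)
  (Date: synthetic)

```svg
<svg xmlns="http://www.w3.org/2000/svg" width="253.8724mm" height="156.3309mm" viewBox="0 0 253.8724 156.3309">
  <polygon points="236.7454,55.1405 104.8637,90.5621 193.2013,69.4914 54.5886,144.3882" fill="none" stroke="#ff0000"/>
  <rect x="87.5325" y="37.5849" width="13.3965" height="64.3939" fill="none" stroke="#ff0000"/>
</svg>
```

(bCNC post)
(Date: synthetic)
G21
G90
G00 X236.7454 Y101.1904
M3 S538
G01 X104.8637 Y65.7688 F1798
G01 X193.2013 Y86.8395
G01 X54.5886 Y11.9427
G01 X236.7454 Y101.1904
M5
G00 X87.5325 Y118.7460
M3 S538
G01 X100.9290 Y118.7460 F1798
G01 X100.9290 Y54.3521
G01 X87.5325 Y54.3521
G01 X87.5325 Y118.7460
M5
G00 X0.0000 Y0.0000

1 u = 1 mm; y_m = 156.3309 − y.

[1] `<polygon>` closed polygon, #ff0000→score S538 F1798: (236.7454,101.1904) → (104.8637,65.7688) → (193.2013,86.8395) → (54.5886,11.9427) → (236.7454,101.1904) (closed)

[2] `<rect>` rectangle, #ff0000→score S538 F1798: (87.5325,118.7460) → (100.9290,118.7460) → (100.9290,54.3521) → (87.5325,54.3521) → (87.5325,118.7460) (closed)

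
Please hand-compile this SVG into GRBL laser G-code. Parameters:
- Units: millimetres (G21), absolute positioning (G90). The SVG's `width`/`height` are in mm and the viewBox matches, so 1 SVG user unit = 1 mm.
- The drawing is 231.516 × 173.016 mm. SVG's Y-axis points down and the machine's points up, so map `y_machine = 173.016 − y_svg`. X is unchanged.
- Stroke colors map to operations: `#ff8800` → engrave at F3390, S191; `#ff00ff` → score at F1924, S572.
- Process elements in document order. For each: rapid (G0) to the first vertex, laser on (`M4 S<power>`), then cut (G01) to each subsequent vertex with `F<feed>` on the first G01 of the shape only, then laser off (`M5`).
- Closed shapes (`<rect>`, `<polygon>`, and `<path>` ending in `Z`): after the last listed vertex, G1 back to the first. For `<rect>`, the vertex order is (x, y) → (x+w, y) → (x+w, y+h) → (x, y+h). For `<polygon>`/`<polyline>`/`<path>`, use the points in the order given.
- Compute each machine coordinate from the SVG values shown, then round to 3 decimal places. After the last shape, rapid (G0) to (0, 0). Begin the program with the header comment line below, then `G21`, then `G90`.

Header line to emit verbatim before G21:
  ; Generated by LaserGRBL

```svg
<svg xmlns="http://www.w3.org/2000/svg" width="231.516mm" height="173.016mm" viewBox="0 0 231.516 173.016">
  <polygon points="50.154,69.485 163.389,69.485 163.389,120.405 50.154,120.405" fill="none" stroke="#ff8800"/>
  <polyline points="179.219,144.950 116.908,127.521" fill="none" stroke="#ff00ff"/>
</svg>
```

; Generated by LaserGRBL
G21
G90
G0 X50.154 Y103.531
M4 S191
G01 X163.389 Y103.531 F3390
G01 X163.389 Y52.611
G01 X50.154 Y52.611
G01 X50.154 Y103.531
M5
G0 X179.219 Y28.066
M4 S572
G01 X116.908 Y45.495 F1924
M5
G0 X0.000 Y0.000

1 u = 1 mm; y_m = 173.016 − y.

[1] `<polygon>` rectangle, #ff8800→engrave S191 F3390: (50.154,103.531) → (163.389,103.531) → (163.389,52.611) → (50.154,52.611) → (50.154,103.531) (closed)

[2] `<polyline>` line segment, #ff00ff→score S572 F1924: (179.219,28.066) → (116.908,45.495)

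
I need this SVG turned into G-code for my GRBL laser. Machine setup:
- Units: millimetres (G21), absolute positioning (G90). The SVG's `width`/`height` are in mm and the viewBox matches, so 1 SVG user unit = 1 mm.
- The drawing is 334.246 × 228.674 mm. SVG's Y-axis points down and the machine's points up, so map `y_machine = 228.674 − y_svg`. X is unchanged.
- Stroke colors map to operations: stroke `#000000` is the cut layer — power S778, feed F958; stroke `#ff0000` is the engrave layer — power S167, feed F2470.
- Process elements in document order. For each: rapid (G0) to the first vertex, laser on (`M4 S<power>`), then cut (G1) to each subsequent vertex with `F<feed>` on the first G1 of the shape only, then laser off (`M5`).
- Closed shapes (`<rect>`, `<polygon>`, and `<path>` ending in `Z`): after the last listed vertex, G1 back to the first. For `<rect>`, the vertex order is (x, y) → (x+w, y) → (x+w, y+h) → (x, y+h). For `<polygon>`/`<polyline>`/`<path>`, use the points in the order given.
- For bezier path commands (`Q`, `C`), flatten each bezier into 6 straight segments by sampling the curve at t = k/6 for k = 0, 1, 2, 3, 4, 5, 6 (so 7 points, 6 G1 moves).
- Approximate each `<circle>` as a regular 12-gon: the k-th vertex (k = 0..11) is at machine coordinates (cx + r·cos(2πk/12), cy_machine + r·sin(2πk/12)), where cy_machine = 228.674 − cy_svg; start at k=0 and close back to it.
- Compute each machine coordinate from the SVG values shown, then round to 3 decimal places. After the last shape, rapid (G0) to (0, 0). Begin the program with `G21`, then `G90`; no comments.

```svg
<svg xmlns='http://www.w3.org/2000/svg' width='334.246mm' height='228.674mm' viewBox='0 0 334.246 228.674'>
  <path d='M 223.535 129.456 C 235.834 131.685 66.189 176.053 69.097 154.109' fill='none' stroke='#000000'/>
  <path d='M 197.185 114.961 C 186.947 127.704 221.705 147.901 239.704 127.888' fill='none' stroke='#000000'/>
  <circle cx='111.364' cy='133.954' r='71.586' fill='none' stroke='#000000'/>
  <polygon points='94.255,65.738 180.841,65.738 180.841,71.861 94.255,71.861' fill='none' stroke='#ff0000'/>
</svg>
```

G21
G90
G0 X223.535 Y99.218
M4 S778
G1 X216.164 Y95.094 F958
G1 X188.316 Y86.959
G1 X149.838 Y77.827
G1 X110.577 Y70.708
G1 X80.381 Y68.617
G1 X69.097 Y74.565
M5
G0 X197.185 Y113.713
M4 S778
G1 X195.530 Y106.941 F958
G1 X199.658 Y100.251
G1 X207.856 Y94.966
G1 X218.406 Y92.411
G1 X229.594 Y93.910
G1 X239.704 Y100.786
M5
G0 X182.950 Y94.720
M4 S778
G1 X173.359 Y130.513 F958
G1 X147.157 Y156.715
G1 X111.364 Y166.306
G1 X75.571 Y156.715
G1 X49.369 Y130.513
G1 X39.778 Y94.720
G1 X49.369 Y58.927
G1 X75.571 Y32.725
G1 X111.364 Y23.134
G1 X147.157 Y32.725
G1 X173.359 Y58.927
G1 X182.950 Y94.720
M5
G0 X94.255 Y162.936
M4 S167
G1 X180.841 Y162.936 F2470
G1 X180.841 Y156.813
G1 X94.255 Y156.813
G1 X94.255 Y162.936
M5
G0 X0.000 Y0.000

1 u = 1 mm; y_m = 228.674 − y.

[1] `<path>` cubic bezier, #000000→cut S778 F958: (223.535,99.218) → (216.164,95.094) → (188.316,86.959) → (149.838,77.827) → (110.577,70.708) → (80.381,68.617) → (69.097,74.565)

[2] `<path>` cubic bezier, #000000→cut S778 F958: (197.185,113.713) → (195.530,106.941) → (199.658,100.251) → (207.856,94.966) → (218.406,92.411) → (229.594,93.910) → (239.704,100.786)

[3] `<circle>` circle, #000000→cut S778 F958: (182.950,94.720) → (173.359,130.513) → (147.157,156.715) → (111.364,166.306) → (75.571,156.715) → (49.369,130.513) → (39.778,94.720) → (49.369,58.927) → (75.571,32.725) → (111.364,23.134) → (147.157,32.725) → (173.359,58.927) → (182.950,94.720) (closed)

[4] `<polygon>` rectangle, #ff0000→engrave S167 F2470: (94.255,162.936) → (180.841,162.936) → (180.841,156.813) → (94.255,156.813) → (94.255,162.936) (closed)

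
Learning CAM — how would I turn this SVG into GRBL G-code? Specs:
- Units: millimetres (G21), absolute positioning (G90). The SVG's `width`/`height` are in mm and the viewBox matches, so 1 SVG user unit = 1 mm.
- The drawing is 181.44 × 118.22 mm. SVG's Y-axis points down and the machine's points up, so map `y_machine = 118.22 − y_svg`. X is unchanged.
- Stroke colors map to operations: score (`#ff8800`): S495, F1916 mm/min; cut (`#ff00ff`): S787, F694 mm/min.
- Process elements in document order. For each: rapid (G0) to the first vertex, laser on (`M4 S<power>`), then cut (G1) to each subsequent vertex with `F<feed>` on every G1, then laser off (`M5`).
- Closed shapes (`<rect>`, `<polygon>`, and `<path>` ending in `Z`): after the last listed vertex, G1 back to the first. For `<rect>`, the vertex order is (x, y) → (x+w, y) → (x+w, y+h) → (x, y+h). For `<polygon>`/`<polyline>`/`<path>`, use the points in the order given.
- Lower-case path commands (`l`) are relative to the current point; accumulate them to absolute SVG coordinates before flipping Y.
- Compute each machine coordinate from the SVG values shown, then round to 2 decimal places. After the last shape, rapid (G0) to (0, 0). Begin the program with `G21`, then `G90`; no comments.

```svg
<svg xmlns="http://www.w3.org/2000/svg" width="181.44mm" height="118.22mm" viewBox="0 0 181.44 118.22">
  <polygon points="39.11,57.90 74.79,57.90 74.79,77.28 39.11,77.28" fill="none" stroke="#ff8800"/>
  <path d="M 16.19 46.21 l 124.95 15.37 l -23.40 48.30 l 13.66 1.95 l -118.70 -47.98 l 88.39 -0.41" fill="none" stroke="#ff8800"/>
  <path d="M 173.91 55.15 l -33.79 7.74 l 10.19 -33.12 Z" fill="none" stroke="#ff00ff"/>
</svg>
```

G21
G90
G0 X39.11 Y60.32
M4 S495
G1 X74.79 Y60.32 F1916
G1 X74.79 Y40.94 F1916
G1 X39.11 Y40.94 F1916
G1 X39.11 Y60.32 F1916
M5
G0 X16.19 Y72.01
M4 S495
G1 X141.14 Y56.64 F1916
G1 X117.74 Y8.34 F1916
G1 X131.40 Y6.39 F1916
G1 X12.70 Y54.37 F1916
G1 X101.09 Y54.78 F1916
M5
G0 X173.91 Y63.07
M4 S787
G1 X140.12 Y55.33 F694
G1 X150.31 Y88.45 F694
G1 X173.91 Y63.07 F694
M5
G0 X0.00 Y0.00

1 u = 1 mm; y_m = 118.22 − y.

[1] `<polygon>` rectangle, #ff8800→score S495 F1916: (39.11,60.32) → (74.79,60.32) → (74.79,40.94) → (39.11,40.94) → (39.11,60.32) (closed)

[2] `<path>` open polyline, #ff8800→score S495 F1916: (16.19,72.01) → (141.14,56.64) → (117.74,8.34) → (131.40,6.39) → (12.70,54.37) → (101.09,54.78)

[3] `<path>` regular polygon, #ff00ff→cut S787 F694: (173.91,63.07) → (140.12,55.33) → (150.31,88.45) → (173.91,63.07) (closed)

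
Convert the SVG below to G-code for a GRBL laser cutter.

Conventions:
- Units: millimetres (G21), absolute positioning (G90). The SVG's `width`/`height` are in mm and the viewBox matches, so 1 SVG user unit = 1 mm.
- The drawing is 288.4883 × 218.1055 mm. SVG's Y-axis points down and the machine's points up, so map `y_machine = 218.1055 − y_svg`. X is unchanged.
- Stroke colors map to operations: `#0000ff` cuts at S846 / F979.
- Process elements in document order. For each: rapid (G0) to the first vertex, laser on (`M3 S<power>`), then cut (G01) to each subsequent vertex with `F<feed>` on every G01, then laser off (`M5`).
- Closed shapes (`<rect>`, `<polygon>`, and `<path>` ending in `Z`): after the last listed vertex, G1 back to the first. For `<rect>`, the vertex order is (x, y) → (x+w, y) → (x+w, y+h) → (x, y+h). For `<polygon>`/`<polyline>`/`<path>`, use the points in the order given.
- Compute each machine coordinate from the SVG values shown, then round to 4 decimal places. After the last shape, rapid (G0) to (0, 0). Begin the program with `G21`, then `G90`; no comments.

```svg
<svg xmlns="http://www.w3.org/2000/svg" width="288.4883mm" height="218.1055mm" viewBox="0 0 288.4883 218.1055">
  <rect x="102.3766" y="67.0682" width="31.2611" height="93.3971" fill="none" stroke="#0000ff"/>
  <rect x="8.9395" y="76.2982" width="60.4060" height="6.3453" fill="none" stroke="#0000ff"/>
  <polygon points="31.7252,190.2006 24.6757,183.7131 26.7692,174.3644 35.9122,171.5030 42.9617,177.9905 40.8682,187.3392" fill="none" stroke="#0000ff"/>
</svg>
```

G21
G90
G0 X102.3766 Y151.0373
M3 S846
G01 X133.6377 Y151.0373 F979
G01 X133.6377 Y57.6402 F979
G01 X102.3766 Y57.6402 F979
G01 X102.3766 Y151.0373 F979
M5
G0 X8.9395 Y141.8073
M3 S846
G01 X69.3455 Y141.8073 F979
G01 X69.3455 Y135.4620 F979
G01 X8.9395 Y135.4620 F979
G01 X8.9395 Y141.8073 F979
M5
G0 X31.7252 Y27.9049
M3 S846
G01 X24.6757 Y34.3924 F979
G01 X26.7692 Y43.7411 F979
G01 X35.9122 Y46.6025 F979
G01 X42.9617 Y40.1150 F979
G01 X40.8682 Y30.7663 F979
G01 X31.7252 Y27.9049 F979
M5
G0 X0.0000 Y0.0000

Since the viewBox matches the mm dimensions, user units are millimetres directly. The only transform is the Y-flip y_m = 218.1055 − y_svg.

Shape 1 is a rectangle drawn with `<rect>`. Its stroke #0000ff means cut at S846, F979. After flipping Y the toolpath is (102.3766,151.0373) → (133.6377,151.0373) → (133.6377,57.6402) → (102.3766,57.6402) → (102.3766,151.0373), returning to the start.

Shape 2 is a rectangle drawn with `<rect>`. Its stroke #0000ff means cut at S846, F979. After flipping Y the toolpath is (8.9395,141.8073) → (69.3455,141.8073) → (69.3455,135.4620) → (8.9395,135.4620) → (8.9395,141.8073), returning to the start.

Shape 3 is a regular polygon drawn with `<polygon>`. Its stroke #0000ff means cut at S846, F979. After flipping Y the toolpath is (31.7252,27.9049) → (24.6757,34.3924) → (26.7692,43.7411) → (35.9122,46.6025) → (42.9617,40.1150) → (40.8682,30.7663) → (31.7252,27.9049), returning to the start.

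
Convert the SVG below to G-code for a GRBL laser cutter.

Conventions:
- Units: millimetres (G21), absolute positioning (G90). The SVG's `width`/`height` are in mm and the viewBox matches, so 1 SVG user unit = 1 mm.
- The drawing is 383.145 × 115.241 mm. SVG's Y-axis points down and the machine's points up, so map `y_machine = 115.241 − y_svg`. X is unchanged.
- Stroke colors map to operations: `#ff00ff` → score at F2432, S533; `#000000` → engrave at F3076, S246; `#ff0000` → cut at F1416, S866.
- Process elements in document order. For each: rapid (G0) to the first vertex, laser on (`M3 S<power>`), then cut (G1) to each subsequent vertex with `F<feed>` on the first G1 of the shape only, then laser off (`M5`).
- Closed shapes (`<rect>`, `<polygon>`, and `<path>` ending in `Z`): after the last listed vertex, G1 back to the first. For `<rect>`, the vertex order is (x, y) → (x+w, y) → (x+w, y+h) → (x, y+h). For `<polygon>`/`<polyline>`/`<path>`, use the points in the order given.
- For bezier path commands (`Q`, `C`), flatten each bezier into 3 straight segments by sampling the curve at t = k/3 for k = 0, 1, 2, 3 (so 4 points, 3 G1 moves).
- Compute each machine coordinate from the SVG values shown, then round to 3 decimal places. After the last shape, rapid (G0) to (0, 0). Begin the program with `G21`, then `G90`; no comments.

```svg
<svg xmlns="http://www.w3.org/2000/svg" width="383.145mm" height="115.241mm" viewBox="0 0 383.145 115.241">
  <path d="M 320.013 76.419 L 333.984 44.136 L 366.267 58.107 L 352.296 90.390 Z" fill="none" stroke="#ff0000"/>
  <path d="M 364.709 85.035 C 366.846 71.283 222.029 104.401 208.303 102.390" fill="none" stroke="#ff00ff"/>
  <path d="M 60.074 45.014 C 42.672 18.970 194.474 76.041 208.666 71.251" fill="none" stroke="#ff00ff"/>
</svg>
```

G21
G90
G0 X320.013 Y38.822
M3 S866
G1 X333.984 Y71.105 F1416
G1 X366.267 Y57.134
G1 X352.296 Y24.851
G1 X320.013 Y38.822
M5
G0 X364.709 Y30.206
M3 S533
G1 X328.159 Y31.372 F2432
G1 X255.428 Y19.513
G1 X208.303 Y12.851
M5
G0 X60.074 Y70.227
M3 S533
G1 X87.710 Y73.935 F2432
G1 X159.967 Y54.451
G1 X208.666 Y43.990
M5
G0 X0.000 Y0.000

Since the viewBox matches the mm dimensions, user units are millimetres directly. The only transform is the Y-flip y_m = 115.241 − y_svg.

Shape 1 is a regular polygon drawn with `<path>`. Its stroke #ff0000 means cut at S866, F1416. After flipping Y the toolpath is (320.013,38.822) → (333.984,71.105) → (366.267,57.134) → (352.296,24.851) → (320.013,38.822), returning to the start.

Shape 2 is a cubic bezier drawn with `<path>`. Its stroke #ff00ff means score at S533, F2432. After flipping Y the toolpath is (364.709,30.206) → (328.159,31.372) → (255.428,19.513) → (208.303,12.851).

Shape 3 is a cubic bezier drawn with `<path>`. Its stroke #ff00ff means score at S533, F2432. After flipping Y the toolpath is (60.074,70.227) → (87.710,73.935) → (159.967,54.451) → (208.666,43.990).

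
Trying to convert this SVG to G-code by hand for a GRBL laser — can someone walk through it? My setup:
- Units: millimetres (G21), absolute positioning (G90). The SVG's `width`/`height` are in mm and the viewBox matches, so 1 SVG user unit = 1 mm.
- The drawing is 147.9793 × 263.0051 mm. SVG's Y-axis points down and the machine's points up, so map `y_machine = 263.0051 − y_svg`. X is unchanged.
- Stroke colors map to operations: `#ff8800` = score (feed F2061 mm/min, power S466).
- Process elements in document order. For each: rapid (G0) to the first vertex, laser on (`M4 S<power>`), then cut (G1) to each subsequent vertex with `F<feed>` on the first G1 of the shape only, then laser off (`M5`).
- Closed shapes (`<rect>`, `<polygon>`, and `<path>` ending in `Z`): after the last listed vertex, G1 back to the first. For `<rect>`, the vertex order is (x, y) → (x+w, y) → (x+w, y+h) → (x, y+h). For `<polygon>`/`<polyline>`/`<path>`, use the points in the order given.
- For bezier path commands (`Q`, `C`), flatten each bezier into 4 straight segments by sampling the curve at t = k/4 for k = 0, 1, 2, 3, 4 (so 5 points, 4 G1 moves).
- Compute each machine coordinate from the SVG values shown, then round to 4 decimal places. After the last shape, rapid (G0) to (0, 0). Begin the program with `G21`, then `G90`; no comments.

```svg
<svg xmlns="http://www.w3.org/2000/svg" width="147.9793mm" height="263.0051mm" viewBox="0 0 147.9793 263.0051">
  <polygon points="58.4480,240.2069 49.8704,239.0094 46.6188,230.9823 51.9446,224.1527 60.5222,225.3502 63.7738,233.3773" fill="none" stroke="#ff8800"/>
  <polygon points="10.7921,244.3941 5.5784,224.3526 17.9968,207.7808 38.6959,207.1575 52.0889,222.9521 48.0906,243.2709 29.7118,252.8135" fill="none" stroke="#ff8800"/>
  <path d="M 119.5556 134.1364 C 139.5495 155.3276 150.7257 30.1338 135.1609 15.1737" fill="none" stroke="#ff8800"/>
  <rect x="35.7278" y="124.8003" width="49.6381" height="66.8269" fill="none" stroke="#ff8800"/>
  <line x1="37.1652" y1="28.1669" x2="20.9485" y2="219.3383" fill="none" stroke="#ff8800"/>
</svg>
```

G21
G90
G0 X58.4480 Y22.7982
M4 S466
G1 X49.8704 Y23.9957 F2061
G1 X46.6188 Y32.0228
G1 X51.9446 Y38.8524
G1 X60.5222 Y37.6549
G1 X63.7738 Y29.6278
G1 X58.4480 Y22.7982
M5
G0 X10.7921 Y18.6110
M4 S466
G1 X5.5784 Y38.6525 F2061
G1 X17.9968 Y55.2243
G1 X38.6959 Y55.8476
G1 X52.0889 Y40.0530
G1 X48.0906 Y19.7342
G1 X29.7118 Y10.1916
G1 X10.7921 Y18.6110
M5
G0 X119.5556 Y128.8687
M4 S466
G1 X132.6177 Y136.4128 F2061
G1 X140.6928 Y174.7933
G1 X142.1006 Y219.9522
G1 X135.1609 Y247.8314
M5
G0 X35.7278 Y138.2048
M4 S466
G1 X85.3659 Y138.2048 F2061
G1 X85.3659 Y71.3779
G1 X35.7278 Y71.3779
G1 X35.7278 Y138.2048
M5
G0 X37.1652 Y234.8382
M4 S466
G1 X20.9485 Y43.6668 F2061
M5
G0 X0.0000 Y0.0000

Since the viewBox matches the mm dimensions, user units are millimetres directly. The only transform is the Y-flip y_m = 263.0051 − y_svg.

Shape 1 is a regular polygon drawn with `<polygon>`. Its stroke #ff8800 means score at S466, F2061. After flipping Y the toolpath is (58.4480,22.7982) → (49.8704,23.9957) → (46.6188,32.0228) → (51.9446,38.8524) → (60.5222,37.6549) → (63.7738,29.6278) → (58.4480,22.7982), returning to the start.

Shape 2 is a regular polygon drawn with `<polygon>`. Its stroke #ff8800 means score at S466, F2061. After flipping Y the toolpath is (10.7921,18.6110) → (5.5784,38.6525) → (17.9968,55.2243) → (38.6959,55.8476) → (52.0889,40.0530) → (48.0906,19.7342) → (29.7118,10.1916) → (10.7921,18.6110), returning to the start.

Shape 3 is a cubic bezier drawn with `<path>`. Its stroke #ff8800 means score at S466, F2061. After flipping Y the toolpath is (119.5556,128.8687) → (132.6177,136.4128) → (140.6928,174.7933) → (142.1006,219.9522) → (135.1609,247.8314).

Shape 4 is a rectangle drawn with `<rect>`. Its stroke #ff8800 means score at S466, F2061. After flipping Y the toolpath is (35.7278,138.2048) → (85.3659,138.2048) → (85.3659,71.3779) → (35.7278,71.3779) → (35.7278,138.2048), returning to the start.

Shape 5 is a line segment drawn with `<line>`. Its stroke #ff8800 means score at S466, F2061. After flipping Y the toolpath is (37.1652,234.8382) → (20.9485,43.6668).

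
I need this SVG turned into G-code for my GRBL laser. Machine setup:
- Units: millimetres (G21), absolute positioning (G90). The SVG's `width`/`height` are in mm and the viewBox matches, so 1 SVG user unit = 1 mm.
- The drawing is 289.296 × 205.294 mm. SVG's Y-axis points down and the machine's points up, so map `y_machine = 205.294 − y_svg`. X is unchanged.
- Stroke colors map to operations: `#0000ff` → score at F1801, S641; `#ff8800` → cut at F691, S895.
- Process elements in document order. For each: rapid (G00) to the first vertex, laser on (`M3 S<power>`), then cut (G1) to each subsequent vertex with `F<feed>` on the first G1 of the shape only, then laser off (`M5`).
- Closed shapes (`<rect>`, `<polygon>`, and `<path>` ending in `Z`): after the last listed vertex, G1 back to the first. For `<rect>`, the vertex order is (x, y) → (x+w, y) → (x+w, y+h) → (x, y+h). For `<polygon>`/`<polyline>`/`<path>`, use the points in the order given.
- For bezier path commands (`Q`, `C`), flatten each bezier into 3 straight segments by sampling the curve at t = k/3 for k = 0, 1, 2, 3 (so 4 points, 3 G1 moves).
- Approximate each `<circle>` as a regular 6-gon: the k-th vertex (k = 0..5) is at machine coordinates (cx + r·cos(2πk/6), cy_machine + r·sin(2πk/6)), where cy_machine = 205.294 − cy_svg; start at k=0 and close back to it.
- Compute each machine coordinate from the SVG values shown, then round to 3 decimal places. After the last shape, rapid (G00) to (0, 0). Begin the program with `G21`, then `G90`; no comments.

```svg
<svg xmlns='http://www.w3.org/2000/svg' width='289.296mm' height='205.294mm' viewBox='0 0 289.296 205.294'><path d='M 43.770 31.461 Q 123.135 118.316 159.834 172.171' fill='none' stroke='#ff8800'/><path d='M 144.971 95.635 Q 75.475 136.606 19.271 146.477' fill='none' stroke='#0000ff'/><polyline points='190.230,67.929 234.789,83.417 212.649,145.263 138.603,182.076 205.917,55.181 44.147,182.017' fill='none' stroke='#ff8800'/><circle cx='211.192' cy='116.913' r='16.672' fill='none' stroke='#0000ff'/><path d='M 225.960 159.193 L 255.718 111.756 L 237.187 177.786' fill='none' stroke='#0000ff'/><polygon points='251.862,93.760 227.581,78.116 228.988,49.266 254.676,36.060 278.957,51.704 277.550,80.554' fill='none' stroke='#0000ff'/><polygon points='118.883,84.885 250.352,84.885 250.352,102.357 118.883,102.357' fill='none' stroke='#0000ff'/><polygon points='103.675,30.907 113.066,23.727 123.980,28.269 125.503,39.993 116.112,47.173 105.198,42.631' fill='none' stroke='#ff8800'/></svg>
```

G21
G90
G00 X43.770 Y173.833
M3 S895
G1 X91.939 Y119.596 F691
G1 X130.627 Y72.693
G1 X159.834 Y33.123
M5
G00 X144.971 Y109.659
M3 S641
G1 X100.117 Y85.801 F1801
G1 X58.217 Y68.853
G1 X19.271 Y58.817
M5
G00 X190.230 Y137.365
M3 S895
G1 X234.789 Y121.877 F691
G1 X212.649 Y60.031
G1 X138.603 Y23.218
G1 X205.917 Y150.113
G1 X44.147 Y23.277
M5
G00 X227.864 Y88.381
M3 S641
G1 X219.528 Y102.819 F1801
G1 X202.856 Y102.819
G1 X194.520 Y88.381
G1 X202.856 Y73.943
G1 X219.528 Y73.943
G1 X227.864 Y88.381
M5
G00 X225.960 Y46.101
M3 S641
G1 X255.718 Y93.538 F1801
G1 X237.187 Y27.508
M5
G00 X251.862 Y111.534
M3 S641
G1 X227.581 Y127.178 F1801
G1 X228.988 Y156.028
G1 X254.676 Y169.234
G1 X278.957 Y153.590
G1 X277.550 Y124.740
G1 X251.862 Y111.534
M5
G00 X118.883 Y120.409
M3 S641
G1 X250.352 Y120.409 F1801
G1 X250.352 Y102.937
G1 X118.883 Y102.937
G1 X118.883 Y120.409
M5
G00 X103.675 Y174.387
M3 S895
G1 X113.066 Y181.567 F691
G1 X123.980 Y177.025
G1 X125.503 Y165.301
G1 X116.112 Y158.121
G1 X105.198 Y162.663
G1 X103.675 Y174.387
M5
G00 X0.000 Y0.000

1 u = 1 mm; y_m = 205.294 − y.

[1] `<path>` quadratic bezier, #ff8800→cut S895 F691: (43.770,173.833) → (91.939,119.596) → (130.627,72.693) → (159.834,33.123)

[2] `<path>` quadratic bezier, #0000ff→score S641 F1801: (144.971,109.659) → (100.117,85.801) → (58.217,68.853) → (19.271,58.817)

[3] `<polyline>` open polyline, #ff8800→cut S895 F691: (190.230,137.365) → (234.789,121.877) → (212.649,60.031) → (138.603,23.218) → (205.917,150.113) → (44.147,23.277)

[4] `<circle>` circle, #0000ff→score S641 F1801: (227.864,88.381) → (219.528,102.819) → (202.856,102.819) → (194.520,88.381) → (202.856,73.943) → (219.528,73.943) → (227.864,88.381) (closed)

[5] `<path>` open polyline, #0000ff→score S641 F1801: (225.960,46.101) → (255.718,93.538) → (237.187,27.508)

[6] `<polygon>` regular polygon, #0000ff→score S641 F1801: (251.862,111.534) → (227.581,127.178) → (228.988,156.028) → (254.676,169.234) → (278.957,153.590) → (277.550,124.740) → (251.862,111.534) (closed)

[7] `<polygon>` rectangle, #0000ff→score S641 F1801: (118.883,120.409) → (250.352,120.409) → (250.352,102.937) → (118.883,102.937) → (118.883,120.409) (closed)

[8] `<polygon>` regular polygon, #ff8800→cut S895 F691: (103.675,174.387) → (113.066,181.567) → (123.980,177.025) → (125.503,165.301) → (116.112,158.121) → (105.198,162.663) → (103.675,174.387) (closed)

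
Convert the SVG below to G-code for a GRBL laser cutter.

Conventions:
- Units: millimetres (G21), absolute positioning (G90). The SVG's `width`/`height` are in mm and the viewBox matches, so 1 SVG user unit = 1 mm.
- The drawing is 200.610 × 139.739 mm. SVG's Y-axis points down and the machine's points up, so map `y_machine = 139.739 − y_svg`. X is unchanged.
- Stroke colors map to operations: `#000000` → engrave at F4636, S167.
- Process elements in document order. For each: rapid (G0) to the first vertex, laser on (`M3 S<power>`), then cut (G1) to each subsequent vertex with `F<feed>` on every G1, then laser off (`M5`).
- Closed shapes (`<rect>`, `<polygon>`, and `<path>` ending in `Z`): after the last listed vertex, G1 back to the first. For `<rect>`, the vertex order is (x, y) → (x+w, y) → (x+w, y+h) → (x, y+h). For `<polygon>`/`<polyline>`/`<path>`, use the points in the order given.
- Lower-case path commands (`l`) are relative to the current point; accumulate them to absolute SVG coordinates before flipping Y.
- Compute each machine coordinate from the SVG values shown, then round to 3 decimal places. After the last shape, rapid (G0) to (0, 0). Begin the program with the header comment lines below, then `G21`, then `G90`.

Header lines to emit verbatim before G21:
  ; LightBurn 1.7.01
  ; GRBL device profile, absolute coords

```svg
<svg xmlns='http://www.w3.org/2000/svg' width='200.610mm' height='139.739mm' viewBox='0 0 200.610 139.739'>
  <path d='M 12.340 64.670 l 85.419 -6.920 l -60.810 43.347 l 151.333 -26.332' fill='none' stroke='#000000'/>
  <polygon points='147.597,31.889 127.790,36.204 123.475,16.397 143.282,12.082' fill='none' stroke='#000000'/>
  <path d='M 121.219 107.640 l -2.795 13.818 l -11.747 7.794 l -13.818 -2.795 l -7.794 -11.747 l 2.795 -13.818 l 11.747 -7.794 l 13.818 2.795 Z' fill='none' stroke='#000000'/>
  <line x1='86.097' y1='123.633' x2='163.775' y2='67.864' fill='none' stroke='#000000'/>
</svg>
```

1 u = 1 mm; y_m = 139.739 − y.

[1] `<path>` open polyline, #000000→engrave S167 F4636: (12.340,75.069) → (97.759,81.989) → (36.949,38.642) → (188.282,64.974)

[2] `<polygon>` regular polygon, #000000→engrave S167 F4636: (147.597,107.850) → (127.790,103.535) → (123.475,123.342) → (143.282,127.657) → (147.597,107.850) (closed)

[3] `<path>` regular polygon, #000000→engrave S167 F4636: (121.219,32.099) → (118.424,18.281) → (106.677,10.487) → (92.859,13.282) → (85.065,25.029) → (87.860,38.847) → (99.607,46.641) → (113.425,43.846) → (121.219,32.099) (closed)

[4] `<line>` line segment, #000000→engrave S167 F4636: (86.097,16.106) → (163.775,71.875)

; LightBurn 1.7.01
; GRBL device profile, absolute coords
G21
G90
G0 X12.340 Y75.069
M3 S167
G1 X97.759 Y81.989 F4636
G1 X36.949 Y38.642 F4636
G1 X188.282 Y64.974 F4636
M5
G0 X147.597 Y107.850
M3 S167
G1 X127.790 Y103.535 F4636
G1 X123.475 Y123.342 F4636
G1 X143.282 Y127.657 F4636
G1 X147.597 Y107.850 F4636
M5
G0 X121.219 Y32.099
M3 S167
G1 X118.424 Y18.281 F4636
G1 X106.677 Y10.487 F4636
G1 X92.859 Y13.282 F4636
G1 X85.065 Y25.029 F4636
G1 X87.860 Y38.847 F4636
G1 X99.607 Y46.641 F4636
G1 X113.425 Y43.846 F4636
G1 X121.219 Y32.099 F4636
M5
G0 X86.097 Y16.106
M3 S167
G1 X163.775 Y71.875 F4636
M5
G0 X0.000 Y0.000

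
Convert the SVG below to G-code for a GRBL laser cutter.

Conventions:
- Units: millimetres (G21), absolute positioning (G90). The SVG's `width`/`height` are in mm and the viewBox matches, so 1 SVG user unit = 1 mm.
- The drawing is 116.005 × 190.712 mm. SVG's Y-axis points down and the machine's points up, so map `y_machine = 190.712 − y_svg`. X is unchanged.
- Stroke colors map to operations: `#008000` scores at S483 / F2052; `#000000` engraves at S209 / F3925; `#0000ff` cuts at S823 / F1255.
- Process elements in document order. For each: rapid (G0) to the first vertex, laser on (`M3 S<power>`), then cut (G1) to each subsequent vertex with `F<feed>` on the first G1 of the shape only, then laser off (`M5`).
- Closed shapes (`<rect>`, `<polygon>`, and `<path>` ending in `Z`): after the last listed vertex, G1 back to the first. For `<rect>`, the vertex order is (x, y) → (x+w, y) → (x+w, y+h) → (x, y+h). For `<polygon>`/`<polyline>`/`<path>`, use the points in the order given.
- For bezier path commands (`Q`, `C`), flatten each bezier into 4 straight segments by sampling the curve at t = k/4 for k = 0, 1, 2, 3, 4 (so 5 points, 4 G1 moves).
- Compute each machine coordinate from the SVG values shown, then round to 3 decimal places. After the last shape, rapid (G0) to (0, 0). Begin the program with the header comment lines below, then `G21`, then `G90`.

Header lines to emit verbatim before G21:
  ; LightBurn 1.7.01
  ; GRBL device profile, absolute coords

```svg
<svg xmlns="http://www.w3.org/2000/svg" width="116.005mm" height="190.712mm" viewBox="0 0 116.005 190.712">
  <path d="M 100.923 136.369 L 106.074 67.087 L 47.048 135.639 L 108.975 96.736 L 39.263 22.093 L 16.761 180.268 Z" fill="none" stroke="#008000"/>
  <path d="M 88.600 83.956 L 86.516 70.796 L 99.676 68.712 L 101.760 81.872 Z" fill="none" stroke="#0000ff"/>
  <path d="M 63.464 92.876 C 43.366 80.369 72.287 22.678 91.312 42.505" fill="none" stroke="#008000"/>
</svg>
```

; LightBurn 1.7.01
; GRBL device profile, absolute coords
G21
G90
G0 X100.923 Y54.343
M3 S483
G1 X106.074 Y123.625 F2052
G1 X47.048 Y55.073
G1 X108.975 Y93.976
G1 X39.263 Y168.619
G1 X16.761 Y10.444
G1 X100.923 Y54.343
M5
G0 X88.600 Y106.756
M3 S823
G1 X86.516 Y119.916 F1255
G1 X99.676 Y122.000
G1 X101.760 Y108.840
G1 X88.600 Y106.756
M5
G0 X63.464 Y97.836
M3 S483
G1 X56.661 Y113.771 F2052
G1 X62.717 Y135.147
G1 X76.108 Y150.460
G1 X91.312 Y148.207
M5
G0 X0.000 Y0.000

viewBox `0 0 116.005 190.712` with mm width/height → 1 unit = 1 mm. Flip: y_m = 190.712 − y_svg.

**Shape 1** — `<path>` closed polygon, stroke `#008000` → score (S483, F2052). Machine vertices: (100.923,54.343) → (106.074,123.625) → (47.048,55.073) → (108.975,93.976) → (39.263,168.619) → (16.761,10.444) → (100.923,54.343). Closed: final G1 returns to the first vertex.

**Shape 2** — `<path>` regular polygon, stroke `#0000ff` → cut (S823, F1255). Machine vertices: (88.600,106.756) → (86.516,119.916) → (99.676,122.000) → (101.760,108.840) → (88.600,106.756). Closed: final G1 returns to the first vertex.

**Shape 3** — `<path>` cubic bezier, stroke `#008000` → score (S483, F2052). Control points (SVG): P0=(63.464,92.876), P1=(43.366,80.369), P2=(72.287,22.678), P3=(91.312,42.505); sampled at t=k/4. Machine vertices: (63.464,97.836) → (56.661,113.771) → (62.717,135.147) → (76.108,150.460) → (91.312,148.207). Open path.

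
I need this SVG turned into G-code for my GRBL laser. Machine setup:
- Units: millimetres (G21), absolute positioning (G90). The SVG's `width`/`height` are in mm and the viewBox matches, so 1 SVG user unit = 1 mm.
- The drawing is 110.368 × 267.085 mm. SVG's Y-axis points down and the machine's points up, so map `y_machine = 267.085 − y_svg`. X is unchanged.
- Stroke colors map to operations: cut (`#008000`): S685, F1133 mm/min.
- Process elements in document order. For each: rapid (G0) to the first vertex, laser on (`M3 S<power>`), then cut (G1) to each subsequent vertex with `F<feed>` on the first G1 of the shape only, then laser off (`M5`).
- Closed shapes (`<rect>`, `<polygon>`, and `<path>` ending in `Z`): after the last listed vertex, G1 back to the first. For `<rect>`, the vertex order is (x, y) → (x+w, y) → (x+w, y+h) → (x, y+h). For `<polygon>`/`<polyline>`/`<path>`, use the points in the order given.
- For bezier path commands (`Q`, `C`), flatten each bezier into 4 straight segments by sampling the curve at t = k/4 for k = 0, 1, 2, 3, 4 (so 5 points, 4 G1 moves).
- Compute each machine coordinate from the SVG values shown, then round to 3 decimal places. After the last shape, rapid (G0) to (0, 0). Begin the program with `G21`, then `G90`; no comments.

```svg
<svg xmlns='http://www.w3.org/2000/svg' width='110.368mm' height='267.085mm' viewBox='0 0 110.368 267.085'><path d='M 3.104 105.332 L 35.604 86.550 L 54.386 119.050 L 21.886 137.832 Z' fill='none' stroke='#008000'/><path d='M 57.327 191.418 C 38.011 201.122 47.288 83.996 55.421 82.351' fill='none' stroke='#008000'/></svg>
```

viewBox `0 0 110.368 267.085` with mm width/height → 1 unit = 1 mm. Flip: y_m = 267.085 − y_svg.

**Shape 1** — `<path>` regular polygon, stroke `#008000` → cut (S685, F1133). Machine vertices: (3.104,161.753) → (35.604,180.535) → (54.386,148.035) → (21.886,129.253) → (3.104,161.753). Closed: final G1 returns to the first vertex.

**Shape 2** — `<path>` cubic bezier, stroke `#008000` → cut (S685, F1133). Control points (SVG): P0=(57.327,191.418), P1=(38.011,201.122), P2=(47.288,83.996), P3=(55.421,82.351); sampled at t=k/4. Machine vertices: (57.327,75.667) → (47.737,88.384) → (46.081,125.945) → (49.571,165.634) → (55.421,184.734). Open path.

G21
G90
G0 X3.104 Y161.753
M3 S685
G1 X35.604 Y180.535 F1133
G1 X54.386 Y148.035
G1 X21.886 Y129.253
G1 X3.104 Y161.753
M5
G0 X57.327 Y75.667
M3 S685
G1 X47.737 Y88.384 F1133
G1 X46.081 Y125.945
G1 X49.571 Y165.634
G1 X55.421 Y184.734
M5
G0 X0.000 Y0.000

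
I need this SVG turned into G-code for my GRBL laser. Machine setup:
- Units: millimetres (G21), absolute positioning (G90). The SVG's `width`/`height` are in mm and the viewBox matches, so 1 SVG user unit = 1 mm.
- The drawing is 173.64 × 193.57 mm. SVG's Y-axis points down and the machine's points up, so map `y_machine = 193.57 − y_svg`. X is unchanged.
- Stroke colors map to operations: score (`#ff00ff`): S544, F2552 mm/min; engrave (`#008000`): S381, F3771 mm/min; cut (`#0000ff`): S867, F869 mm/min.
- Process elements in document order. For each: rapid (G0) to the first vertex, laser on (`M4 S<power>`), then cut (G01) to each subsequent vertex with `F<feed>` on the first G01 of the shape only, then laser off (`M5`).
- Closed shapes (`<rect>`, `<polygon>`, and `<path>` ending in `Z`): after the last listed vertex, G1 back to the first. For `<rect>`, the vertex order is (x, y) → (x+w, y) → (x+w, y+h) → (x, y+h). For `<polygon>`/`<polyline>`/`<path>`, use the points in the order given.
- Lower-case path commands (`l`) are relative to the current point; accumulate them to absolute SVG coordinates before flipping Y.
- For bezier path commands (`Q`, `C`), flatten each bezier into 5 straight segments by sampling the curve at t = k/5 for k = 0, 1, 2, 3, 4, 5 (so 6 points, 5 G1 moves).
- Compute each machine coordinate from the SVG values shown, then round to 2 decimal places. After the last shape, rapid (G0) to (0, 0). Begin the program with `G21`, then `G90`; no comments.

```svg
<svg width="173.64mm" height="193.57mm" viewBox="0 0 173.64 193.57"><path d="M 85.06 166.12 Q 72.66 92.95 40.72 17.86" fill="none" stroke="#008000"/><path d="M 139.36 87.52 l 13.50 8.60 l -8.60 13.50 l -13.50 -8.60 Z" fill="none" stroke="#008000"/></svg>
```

G21
G90
G0 X85.06 Y27.45
M4 S381
G01 X79.32 Y56.79 F3771
G01 X72.01 Y86.29
G01 X63.15 Y115.95
G01 X52.71 Y145.75
G01 X40.72 Y175.71
M5
G0 X139.36 Y106.05
M4 S381
G01 X152.86 Y97.45 F3771
G01 X144.26 Y83.95
G01 X130.76 Y92.55
G01 X139.36 Y106.05
M5
G0 X0.00 Y0.00

Since the viewBox matches the mm dimensions, user units are millimetres directly. The only transform is the Y-flip y_m = 193.57 − y_svg.

Shape 1 is a quadratic bezier drawn with `<path>`. Its stroke #008000 means engrave at S381, F3771. After flipping Y the toolpath is (85.06,27.45) → (79.32,56.79) → (72.01,86.29) → (63.15,115.95) → (52.71,145.75) → (40.72,175.71).

Shape 2 is a regular polygon drawn with `<path>`. Its stroke #008000 means engrave at S381, F3771. After flipping Y the toolpath is (139.36,106.05) → (152.86,97.45) → (144.26,83.95) → (130.76,92.55) → (139.36,106.05), returning to the start.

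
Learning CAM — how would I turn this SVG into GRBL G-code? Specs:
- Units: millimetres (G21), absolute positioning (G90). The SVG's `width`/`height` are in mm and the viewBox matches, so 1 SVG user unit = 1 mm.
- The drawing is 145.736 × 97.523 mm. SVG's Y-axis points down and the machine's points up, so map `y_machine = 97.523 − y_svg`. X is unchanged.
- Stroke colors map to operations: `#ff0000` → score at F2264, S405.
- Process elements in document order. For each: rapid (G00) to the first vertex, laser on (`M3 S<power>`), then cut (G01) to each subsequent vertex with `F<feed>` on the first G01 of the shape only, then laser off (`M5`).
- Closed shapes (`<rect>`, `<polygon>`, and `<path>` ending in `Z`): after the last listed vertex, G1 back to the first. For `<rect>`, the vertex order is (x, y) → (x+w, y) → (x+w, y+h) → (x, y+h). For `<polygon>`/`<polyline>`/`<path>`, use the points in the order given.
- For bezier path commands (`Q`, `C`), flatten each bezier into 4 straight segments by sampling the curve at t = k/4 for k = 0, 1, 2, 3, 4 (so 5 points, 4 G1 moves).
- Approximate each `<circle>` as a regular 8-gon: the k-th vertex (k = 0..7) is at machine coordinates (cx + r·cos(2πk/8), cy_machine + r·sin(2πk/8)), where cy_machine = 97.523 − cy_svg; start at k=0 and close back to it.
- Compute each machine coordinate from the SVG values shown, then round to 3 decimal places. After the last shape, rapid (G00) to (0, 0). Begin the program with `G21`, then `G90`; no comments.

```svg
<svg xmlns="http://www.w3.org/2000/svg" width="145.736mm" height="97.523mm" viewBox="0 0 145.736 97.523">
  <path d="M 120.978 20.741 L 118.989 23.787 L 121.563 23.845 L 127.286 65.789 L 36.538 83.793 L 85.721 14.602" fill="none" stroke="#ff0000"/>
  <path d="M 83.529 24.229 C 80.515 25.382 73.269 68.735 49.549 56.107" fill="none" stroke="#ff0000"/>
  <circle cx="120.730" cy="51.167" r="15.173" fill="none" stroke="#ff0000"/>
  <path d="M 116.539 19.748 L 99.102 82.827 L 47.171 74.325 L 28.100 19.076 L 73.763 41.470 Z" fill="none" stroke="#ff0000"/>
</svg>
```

G21
G90
G00 X120.978 Y76.782
M3 S405
G01 X118.989 Y73.736 F2264
G01 X121.563 Y73.678
G01 X127.286 Y31.734
G01 X36.538 Y13.730
G01 X85.721 Y82.921
M5
G00 X83.529 Y73.294
M3 S405
G01 X80.284 Y66.051 F2264
G01 X74.304 Y52.187
G01 X64.441 Y40.907
G01 X49.549 Y41.416
M5
G00 X135.903 Y46.356
M3 S405
G01 X131.459 Y57.085 F2264
G01 X120.730 Y61.529
G01 X110.001 Y57.085
G01 X105.557 Y46.356
G01 X110.001 Y35.627
G01 X120.730 Y31.183
G01 X131.459 Y35.627
G01 X135.903 Y46.356
M5
G00 X116.539 Y77.775
M3 S405
G01 X99.102 Y14.696 F2264
G01 X47.171 Y23.198
G01 X28.100 Y78.447
G01 X73.763 Y56.053
G01 X116.539 Y77.775
M5
G00 X0.000 Y0.000

1 u = 1 mm; y_m = 97.523 − y.

[1] `<path>` open polyline, #ff0000→score S405 F2264: (120.978,76.782) → (118.989,73.736) → (121.563,73.678) → (127.286,31.734) → (36.538,13.730) → (85.721,82.921)

[2] `<path>` cubic bezier, #ff0000→score S405 F2264: (83.529,73.294) → (80.284,66.051) → (74.304,52.187) → (64.441,40.907) → (49.549,41.416)

[3] `<circle>` circle, #ff0000→score S405 F2264: (135.903,46.356) → (131.459,57.085) → (120.730,61.529) → (110.001,57.085) → (105.557,46.356) → (110.001,35.627) → (120.730,31.183) → (131.459,35.627) → (135.903,46.356) (closed)

[4] `<path>` closed polygon, #ff0000→score S405 F2264: (116.539,77.775) → (99.102,14.696) → (47.171,23.198) → (28.100,78.447) → (73.763,56.053) → (116.539,77.775) (closed)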